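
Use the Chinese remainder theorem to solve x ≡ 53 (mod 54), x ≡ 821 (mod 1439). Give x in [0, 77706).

Write x = 53 + 54·k. Then 54·k ≡ 821 − 53 ≡ 768 (mod 1439).
Need 54⁻¹ mod 1439. Extended Euclid on (1439, 54):
1439 = 26·54 + 35
54 = 1·35 + 19
35 = 1·19 + 16
19 = 1·16 + 3
16 = 5·3 + 1
3 = 3·1 + 0
Back-substitute:
1 = 16 − 5·3
1 = −5·19 + 6·16
1 = 6·35 − 11·19
1 = −11·54 + 17·35
1 = 17·1439 − 453·54
54⁻¹ ≡ 986 (mod 1439), so k ≡ 986·768 ≡ 334 (mod 1439).
x = 53 + 54·334 = 18089.

18089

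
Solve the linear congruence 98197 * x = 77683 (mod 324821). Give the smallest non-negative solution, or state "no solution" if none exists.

First find gcd(98197, 324821):
324821 = 3×98197 + 30230
98197 = 3×30230 + 7507
30230 = 4×7507 + 202
7507 = 37×202 + 33
202 = 6×33 + 4
33 = 8×4 + 1
4 = 4×1 + 0
gcd = 1, so a unique solution mod 324821 exists.
Back-substitute for the Bézout coefficients:
1 = 33 − 8·4
1 = −8·202 + 49·33
1 = 49·7507 − 1821·202
1 = −1821·30230 + 7333·7507
1 = 7333·98197 − 23820·30230
1 = −23820·324821 + 78793·98197
So 98197·(78793) ≡ 1 (mod 324821), giving 98197⁻¹ ≡ 78793.
x ≡ 98197⁻¹·77683 ≡ 78793·77683 ≡ 274516 (mod 324821).

274516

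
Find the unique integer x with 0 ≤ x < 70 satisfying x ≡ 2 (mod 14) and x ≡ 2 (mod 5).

2

Write x = 2 + 14·k. Then 14·k ≡ 2 − 2 ≡ 0 (mod 5).
Need 14⁻¹ mod 5. Extended Euclid on (5, 4):
5 = 1×4 + 1
4 = 4×1 + 0
Back-substitute:
1 = 5 − 4
14⁻¹ ≡ 4 (mod 5), so k ≡ 4·0 ≡ 0 (mod 5).
x = 2 + 14·0 = 2.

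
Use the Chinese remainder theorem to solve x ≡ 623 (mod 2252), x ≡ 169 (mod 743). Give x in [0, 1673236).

610915

Write x = 623 + 2252·k. Then 2252·k ≡ 169 − 623 ≡ 289 (mod 743).
Need 2252⁻¹ mod 743. Extended Euclid on (743, 23):
743 = 32·23 + 7
23 = 3·7 + 2
7 = 3·2 + 1
2 = 2·1 + 0
Back-substitute:
1 = 7 − 3·2
1 = −3·23 + 10·7
1 = 10·743 − 323·23
2252⁻¹ ≡ 420 (mod 743), so k ≡ 420·289 ≡ 271 (mod 743).
x = 623 + 2252·271 = 610915.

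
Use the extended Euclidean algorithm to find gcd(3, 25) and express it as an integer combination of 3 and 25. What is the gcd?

1

Euclidean algorithm:
25 = 8×3 + 1
3 = 3×1 + 0
gcd(3, 25) = 1.
Express as a combination:
1 = 25 − 8·3
So 1 = (1)·25 + (-8)·3.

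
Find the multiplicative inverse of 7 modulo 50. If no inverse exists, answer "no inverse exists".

43

Extended Euclidean algorithm:
50 = 7·7 + 1
7 = 7·1 + 0
The gcd is 1. Working backward:
1 = 50 − 7·7
Thus 7·(-7) ≡ 1 (mod 50); reducing, -7 mod 50 = 43.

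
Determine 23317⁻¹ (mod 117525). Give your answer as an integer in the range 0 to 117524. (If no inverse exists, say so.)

Apply the Euclidean algorithm to 117525 and 23317:
117525 = 5·23317 + 940
23317 = 24·940 + 757
940 = 1·757 + 183
757 = 4·183 + 25
183 = 7·25 + 8
25 = 3·8 + 1
8 = 8·1 + 0
gcd = 1, so the inverse exists. Back-substitute:
1 = 25 − 3·8
1 = −3·183 + 22·25
1 = 22·757 − 91·183
1 = −91·940 + 113·757
1 = 113·23317 − 2803·940
1 = −2803·117525 + 14128·23317
So 23317·14128 ≡ 1 (mod 117525).

14128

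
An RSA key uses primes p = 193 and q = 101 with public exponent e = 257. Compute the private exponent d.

φ(n) = (p−1)(q−1) = 192·100 = 19200.
Need d with 257·d ≡ 1 (mod 19200). Apply the extended Euclidean algorithm:
19200 = 74*257 + 182
257 = 1*182 + 75
182 = 2*75 + 32
75 = 2*32 + 11
32 = 2*11 + 10
11 = 1*10 + 1
10 = 10*1 + 0
Back-substitute:
1 = 11 − 10
1 = −32 + 3·11
1 = 3·75 − 7·32
1 = −7·182 + 17·75
1 = 17·257 − 24·182
1 = −24·19200 + 1793·257
So 257·1793 ≡ 1 (mod 19200), hence d = 1793.

1793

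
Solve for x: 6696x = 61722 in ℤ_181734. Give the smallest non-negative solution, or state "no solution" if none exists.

First find gcd(6696, 181734):
181734 = 27×6696 + 942
6696 = 7×942 + 102
942 = 9×102 + 24
102 = 4×24 + 6
24 = 4×6 + 0
gcd = 6 and 6 | 61722, so solutions exist. Divide through by 6: 1116x ≡ 10287 (mod 30289).
Now find 1116⁻¹ mod 30289:
30289 = 27×1116 + 157
1116 = 7×157 + 17
157 = 9×17 + 4
17 = 4×4 + 1
4 = 4×1 + 0
Back-substitute:
1 = 17 − 4·4
1 = −4·157 + 37·17
1 = 37·1116 − 263·157
1 = −263·30289 + 7138·1116
So 1116⁻¹ ≡ 7138 (mod 30289).
Then x ≡ 7138·10287 ≡ 8070 (mod 30289); the smallest non-negative solution is x = 8070.

8070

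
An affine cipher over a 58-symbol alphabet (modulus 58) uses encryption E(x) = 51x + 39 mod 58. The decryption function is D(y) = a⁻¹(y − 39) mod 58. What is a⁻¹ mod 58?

33

Run Euclid on (58, 51):
58 = 1×51 + 7
51 = 7×7 + 2
7 = 3×2 + 1
2 = 2×1 + 0
The gcd is 1. Working backward:
1 = 7 − 3·2
1 = −3·51 + 22·7
1 = 22·58 − 25·51
Thus 51·(-25) ≡ 1 (mod 58); reducing, -25 mod 58 = 33.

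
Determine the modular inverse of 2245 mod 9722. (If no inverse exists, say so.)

Apply the Euclidean algorithm to 9722 and 2245:
9722 = 4·2245 + 742
2245 = 3·742 + 19
742 = 39·19 + 1
19 = 19·1 + 0
gcd = 1, so the inverse exists. Back-substitute:
1 = 742 − 39·19
1 = −39·2245 + 118·742
1 = 118·9722 − 511·2245
Thus 2245·(-511) ≡ 1 (mod 9722); reducing, -511 mod 9722 = 9211.

9211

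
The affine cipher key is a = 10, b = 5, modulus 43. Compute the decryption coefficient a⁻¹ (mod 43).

13

Apply the Euclidean algorithm to 43 and 10:
43 = 4*10 + 3
10 = 3*3 + 1
3 = 3*1 + 0
gcd = 1, so the inverse exists. Back-substitute:
1 = 10 − 3·3
1 = −3·43 + 13·10
So 10·13 ≡ 1 (mod 43).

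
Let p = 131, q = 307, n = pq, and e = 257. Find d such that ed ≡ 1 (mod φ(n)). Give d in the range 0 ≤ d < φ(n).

37613

φ(n) = (p−1)(q−1) = 130·306 = 39780.
Need d with 257·d ≡ 1 (mod 39780). Apply the extended Euclidean algorithm:
39780 = 154*257 + 202
257 = 1*202 + 55
202 = 3*55 + 37
55 = 1*37 + 18
37 = 2*18 + 1
18 = 18*1 + 0
Back-substitute:
1 = 37 − 2·18
1 = −2·55 + 3·37
1 = 3·202 − 11·55
1 = −11·257 + 14·202
1 = 14·39780 − 2167·257
So 257·(-2167) ≡ 1 (mod 39780), hence d ≡ -2167 ≡ 37613 (mod 39780).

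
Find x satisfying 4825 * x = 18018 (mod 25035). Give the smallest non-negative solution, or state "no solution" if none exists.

no solution

gcd(4825, 25035):
25035 = 5×4825 + 910
4825 = 5×910 + 275
910 = 3×275 + 85
275 = 3×85 + 20
85 = 4×20 + 5
20 = 4×5 + 0
gcd = 5, but 5 ∤ 18018, so the congruence has no solution.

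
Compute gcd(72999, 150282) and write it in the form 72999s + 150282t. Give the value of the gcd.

9

Repeated division:
150282 = 2×72999 + 4284
72999 = 17×4284 + 171
4284 = 25×171 + 9
171 = 19×9 + 0
gcd(72999, 150282) = 9.
Back-substituting:
9 = 4284 − 25·171
9 = −25·72999 + 426·4284
9 = 426·150282 − 877·72999
So 9 = (426)·150282 + (-877)·72999.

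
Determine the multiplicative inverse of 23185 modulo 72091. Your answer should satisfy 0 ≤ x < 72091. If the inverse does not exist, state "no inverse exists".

Extended Euclidean algorithm:
72091 = 3·23185 + 2536
23185 = 9·2536 + 361
2536 = 7·361 + 9
361 = 40·9 + 1
9 = 9·1 + 0
gcd = 1, so the inverse exists. Back-substitute:
1 = 361 − 40·9
1 = −40·2536 + 281·361
1 = 281·23185 − 2569·2536
1 = −2569·72091 + 7988·23185
So 23185·7988 ≡ 1 (mod 72091).

7988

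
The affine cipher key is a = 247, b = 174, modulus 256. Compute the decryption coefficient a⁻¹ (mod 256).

Extended Euclidean algorithm:
256 = 1·247 + 9
247 = 27·9 + 4
9 = 2·4 + 1
4 = 4·1 + 0
gcd = 1, so the inverse exists. Back-substitute:
1 = 9 − 2·4
1 = −2·247 + 55·9
1 = 55·256 − 57·247
Hence 247⁻¹ ≡ -57 ≡ 199 (mod 256).

199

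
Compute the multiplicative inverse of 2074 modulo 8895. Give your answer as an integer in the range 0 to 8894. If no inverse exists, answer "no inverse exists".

gcd(8895, 2074) by repeated division:
8895 = 4×2074 + 599
2074 = 3×599 + 277
599 = 2×277 + 45
277 = 6×45 + 7
45 = 6×7 + 3
7 = 2×3 + 1
3 = 3×1 + 0
The gcd is 1. Working backward:
1 = 7 − 2·3
1 = −2·45 + 13·7
1 = 13·277 − 80·45
1 = −80·599 + 173·277
1 = 173·2074 − 599·599
1 = −599·8895 + 2569·2074
So 2074·2569 ≡ 1 (mod 8895).

2569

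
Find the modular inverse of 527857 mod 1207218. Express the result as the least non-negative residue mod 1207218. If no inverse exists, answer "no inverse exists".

Apply the Euclidean algorithm to 1207218 and 527857:
1207218 = 2*527857 + 151504
527857 = 3*151504 + 73345
151504 = 2*73345 + 4814
73345 = 15*4814 + 1135
4814 = 4*1135 + 274
1135 = 4*274 + 39
274 = 7*39 + 1
39 = 39*1 + 0
gcd = 1, so the inverse exists. Back-substitute:
1 = 274 − 7·39
1 = −7·1135 + 29·274
1 = 29·4814 − 123·1135
1 = −123·73345 + 1874·4814
1 = 1874·151504 − 3871·73345
1 = −3871·527857 + 13487·151504
1 = 13487·1207218 − 30845·527857
Thus 527857·(-30845) ≡ 1 (mod 1207218); reducing, -30845 mod 1207218 = 1176373.

1176373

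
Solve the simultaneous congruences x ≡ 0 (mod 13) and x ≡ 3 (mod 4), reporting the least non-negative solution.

Write x = 0 + 13·k. Then 13·k ≡ 3 − 0 ≡ 3 (mod 4).
Need 13⁻¹ mod 4. Extended Euclid on (4, 1):
4 = 4*1 + 0
13⁻¹ ≡ 1 (mod 4), so k ≡ 1·3 ≡ 3 (mod 4).
x = 0 + 13·3 = 39.

39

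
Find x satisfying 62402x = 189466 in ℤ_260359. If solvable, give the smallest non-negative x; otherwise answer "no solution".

3441

First find gcd(62402, 260359):
260359 = 4*62402 + 10751
62402 = 5*10751 + 8647
10751 = 1*8647 + 2104
8647 = 4*2104 + 231
2104 = 9*231 + 25
231 = 9*25 + 6
25 = 4*6 + 1
6 = 6*1 + 0
gcd = 1, so a unique solution mod 260359 exists.
Back-substitute for the Bézout coefficients:
1 = 25 − 4·6
1 = −4·231 + 37·25
1 = 37·2104 − 337·231
1 = −337·8647 + 1385·2104
1 = 1385·10751 − 1722·8647
1 = −1722·62402 + 9995·10751
1 = 9995·260359 − 41702·62402
So 62402·(-41702) ≡ 1 (mod 260359), giving 62402⁻¹ ≡ 218657.
x ≡ 62402⁻¹·189466 ≡ 218657·189466 ≡ 3441 (mod 260359).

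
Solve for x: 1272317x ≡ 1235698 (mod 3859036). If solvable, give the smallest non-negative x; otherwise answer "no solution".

First find gcd(1272317, 3859036):
3859036 = 3×1272317 + 42085
1272317 = 30×42085 + 9767
42085 = 4×9767 + 3017
9767 = 3×3017 + 716
3017 = 4×716 + 153
716 = 4×153 + 104
153 = 1×104 + 49
104 = 2×49 + 6
49 = 8×6 + 1
6 = 6×1 + 0
gcd = 1, so a unique solution mod 3859036 exists.
Back-substitute for the Bézout coefficients:
1 = 49 − 8·6
1 = −8·104 + 17·49
1 = 17·153 − 25·104
1 = −25·716 + 117·153
1 = 117·3017 − 493·716
1 = −493·9767 + 1596·3017
1 = 1596·42085 − 6877·9767
1 = −6877·1272317 + 207906·42085
1 = 207906·3859036 − 630595·1272317
So 1272317·(-630595) ≡ 1 (mod 3859036), giving 1272317⁻¹ ≡ 3228441.
x ≡ 1272317⁻¹·1235698 ≡ 3228441·1235698 ≡ 3145918 (mod 3859036).

3145918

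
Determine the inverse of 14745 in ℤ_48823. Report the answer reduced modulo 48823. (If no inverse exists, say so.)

37426

gcd(48823, 14745) by repeated division:
48823 = 3·14745 + 4588
14745 = 3·4588 + 981
4588 = 4·981 + 664
981 = 1·664 + 317
664 = 2·317 + 30
317 = 10·30 + 17
30 = 1·17 + 13
17 = 1·13 + 4
13 = 3·4 + 1
4 = 4·1 + 0
Since gcd(14745, 48823) = 1, back-substitute to write 1 as a combination:
1 = 13 − 3·4
1 = −3·17 + 4·13
1 = 4·30 − 7·17
1 = −7·317 + 74·30
1 = 74·664 − 155·317
1 = −155·981 + 229·664
1 = 229·4588 − 1071·981
1 = −1071·14745 + 3442·4588
1 = 3442·48823 − 11397·14745
So 14745·(-11397) ≡ 1 (mod 48823), and -11397 ≡ 37426 (mod 48823).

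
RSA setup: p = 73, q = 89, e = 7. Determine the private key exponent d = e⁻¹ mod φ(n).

5431

φ(n) = (p−1)(q−1) = 72·88 = 6336.
Need d with 7·d ≡ 1 (mod 6336). Apply the extended Euclidean algorithm:
6336 = 905×7 + 1
7 = 7×1 + 0
Back-substitute:
1 = 6336 − 905·7
So 7·(-905) ≡ 1 (mod 6336), hence d ≡ -905 ≡ 5431 (mod 6336).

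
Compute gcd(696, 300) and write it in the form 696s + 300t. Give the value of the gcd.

Euclidean algorithm:
696 = 2·300 + 96
300 = 3·96 + 12
96 = 8·12 + 0
gcd(696, 300) = 12.
Back-substituting:
12 = 300 − 3·96
12 = −3·696 + 7·300
So 12 = (-3)·696 + (7)·300.

12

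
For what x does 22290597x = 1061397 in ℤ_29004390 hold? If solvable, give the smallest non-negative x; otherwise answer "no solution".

829411

First find gcd(22290597, 29004390):
29004390 = 1·22290597 + 6713793
22290597 = 3·6713793 + 2149218
6713793 = 3·2149218 + 266139
2149218 = 8·266139 + 20106
266139 = 13·20106 + 4761
20106 = 4·4761 + 1062
4761 = 4·1062 + 513
1062 = 2·513 + 36
513 = 14·36 + 9
36 = 4·9 + 0
gcd = 9 and 9 | 1061397, so solutions exist. Divide through by 9: 2476733x ≡ 117933 (mod 3222710).
Now find 2476733⁻¹ mod 3222710:
3222710 = 1*2476733 + 745977
2476733 = 3*745977 + 238802
745977 = 3*238802 + 29571
238802 = 8*29571 + 2234
29571 = 13*2234 + 529
2234 = 4*529 + 118
529 = 4*118 + 57
118 = 2*57 + 4
57 = 14*4 + 1
4 = 4*1 + 0
Back-substitute:
1 = 57 − 14·4
1 = −14·118 + 29·57
1 = 29·529 − 130·118
1 = −130·2234 + 549·529
1 = 549·29571 − 7267·2234
1 = −7267·238802 + 58685·29571
1 = 58685·745977 − 183322·238802
1 = −183322·2476733 + 608651·745977
1 = 608651·3222710 − 791973·2476733
So 2476733·(-791973) ≡ 1 (mod 3222710), i.e. 2476733⁻¹ ≡ 2430737.
Then x ≡ 2430737·117933 ≡ 829411 (mod 3222710); the smallest non-negative solution is x = 829411.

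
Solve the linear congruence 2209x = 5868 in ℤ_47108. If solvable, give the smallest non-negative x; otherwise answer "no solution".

First find gcd(2209, 47108):
47108 = 21·2209 + 719
2209 = 3·719 + 52
719 = 13·52 + 43
52 = 1·43 + 9
43 = 4·9 + 7
9 = 1·7 + 2
7 = 3·2 + 1
2 = 2·1 + 0
gcd = 1, so a unique solution mod 47108 exists.
Back-substitute for the Bézout coefficients:
1 = 7 − 3·2
1 = −3·9 + 4·7
1 = 4·43 − 19·9
1 = −19·52 + 23·43
1 = 23·719 − 318·52
1 = −318·2209 + 977·719
1 = 977·47108 − 20835·2209
So 2209·(-20835) ≡ 1 (mod 47108), giving 2209⁻¹ ≡ 26273.
x ≡ 2209⁻¹·5868 ≡ 26273·5868 ≡ 32588 (mod 47108).

32588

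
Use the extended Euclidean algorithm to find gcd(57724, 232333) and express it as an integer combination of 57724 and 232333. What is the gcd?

1

Repeated division:
232333 = 4·57724 + 1437
57724 = 40·1437 + 244
1437 = 5·244 + 217
244 = 1·217 + 27
217 = 8·27 + 1
27 = 27·1 + 0
gcd(57724, 232333) = 1.
Express as a combination:
1 = 217 − 8·27
1 = −8·244 + 9·217
1 = 9·1437 − 53·244
1 = −53·57724 + 2129·1437
1 = 2129·232333 − 8569·57724
So 1 = (2129)·232333 + (-8569)·57724.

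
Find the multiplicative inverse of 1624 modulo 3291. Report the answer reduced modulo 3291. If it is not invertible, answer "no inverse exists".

2296

Extended Euclidean algorithm:
3291 = 2*1624 + 43
1624 = 37*43 + 33
43 = 1*33 + 10
33 = 3*10 + 3
10 = 3*3 + 1
3 = 3*1 + 0
gcd = 1, so the inverse exists. Back-substitute:
1 = 10 − 3·3
1 = −3·33 + 10·10
1 = 10·43 − 13·33
1 = −13·1624 + 491·43
1 = 491·3291 − 995·1624
Hence 1624⁻¹ ≡ -995 ≡ 2296 (mod 3291).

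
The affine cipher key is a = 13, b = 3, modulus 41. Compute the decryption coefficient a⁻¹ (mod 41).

Apply the Euclidean algorithm to 41 and 13:
41 = 3·13 + 2
13 = 6·2 + 1
2 = 2·1 + 0
gcd = 1, so the inverse exists. Back-substitute:
1 = 13 − 6·2
1 = −6·41 + 19·13
So 13·19 ≡ 1 (mod 41).

19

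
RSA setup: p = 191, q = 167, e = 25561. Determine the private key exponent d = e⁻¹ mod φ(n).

10181

φ(n) = (p−1)(q−1) = 190·166 = 31540.
Need d with 25561·d ≡ 1 (mod 31540). Apply the extended Euclidean algorithm:
31540 = 1×25561 + 5979
25561 = 4×5979 + 1645
5979 = 3×1645 + 1044
1645 = 1×1044 + 601
1044 = 1×601 + 443
601 = 1×443 + 158
443 = 2×158 + 127
158 = 1×127 + 31
127 = 4×31 + 3
31 = 10×3 + 1
3 = 3×1 + 0
Back-substitute:
1 = 31 − 10·3
1 = −10·127 + 41·31
1 = 41·158 − 51·127
1 = −51·443 + 143·158
1 = 143·601 − 194·443
1 = −194·1044 + 337·601
1 = 337·1645 − 531·1044
1 = −531·5979 + 1930·1645
1 = 1930·25561 − 8251·5979
1 = −8251·31540 + 10181·25561
So 25561·10181 ≡ 1 (mod 31540), hence d = 10181.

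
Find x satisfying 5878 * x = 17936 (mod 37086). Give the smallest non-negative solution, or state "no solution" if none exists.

First find gcd(5878, 37086):
37086 = 6×5878 + 1818
5878 = 3×1818 + 424
1818 = 4×424 + 122
424 = 3×122 + 58
122 = 2×58 + 6
58 = 9×6 + 4
6 = 1×4 + 2
4 = 2×2 + 0
gcd = 2 and 2 | 17936, so solutions exist. Divide through by 2: 2939x ≡ 8968 (mod 18543).
Now find 2939⁻¹ mod 18543:
18543 = 6×2939 + 909
2939 = 3×909 + 212
909 = 4×212 + 61
212 = 3×61 + 29
61 = 2×29 + 3
29 = 9×3 + 2
3 = 1×2 + 1
2 = 2×1 + 0
Back-substitute:
1 = 3 − 2
1 = −29 + 10·3
1 = 10·61 − 21·29
1 = −21·212 + 73·61
1 = 73·909 − 313·212
1 = −313·2939 + 1012·909
1 = 1012·18543 − 6385·2939
So 2939·(-6385) ≡ 1 (mod 18543), i.e. 2939⁻¹ ≡ 12158.
Then x ≡ 12158·8968 ≡ 104 (mod 18543); the smallest non-negative solution is x = 104.

104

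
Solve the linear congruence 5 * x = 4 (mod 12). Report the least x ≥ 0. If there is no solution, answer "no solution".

First find gcd(5, 12):
12 = 2×5 + 2
5 = 2×2 + 1
2 = 2×1 + 0
gcd = 1, so a unique solution mod 12 exists.
Back-substitute for the Bézout coefficients:
1 = 5 − 2·2
1 = −2·12 + 5·5
So 5·(5) ≡ 1 (mod 12), giving 5⁻¹ ≡ 5.
x ≡ 5⁻¹·4 ≡ 5·4 ≡ 8 (mod 12).

8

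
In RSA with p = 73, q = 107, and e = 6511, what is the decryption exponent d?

φ(n) = (p−1)(q−1) = 72·106 = 7632.
Need d with 6511·d ≡ 1 (mod 7632). Apply the extended Euclidean algorithm:
7632 = 1*6511 + 1121
6511 = 5*1121 + 906
1121 = 1*906 + 215
906 = 4*215 + 46
215 = 4*46 + 31
46 = 1*31 + 15
31 = 2*15 + 1
15 = 15*1 + 0
Back-substitute:
1 = 31 − 2·15
1 = −2·46 + 3·31
1 = 3·215 − 14·46
1 = −14·906 + 59·215
1 = 59·1121 − 73·906
1 = −73·6511 + 424·1121
1 = 424·7632 − 497·6511
So 6511·(-497) ≡ 1 (mod 7632), hence d ≡ -497 ≡ 7135 (mod 7632).

7135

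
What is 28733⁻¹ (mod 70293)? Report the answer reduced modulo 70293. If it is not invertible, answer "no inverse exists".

16232

Run Euclid on (70293, 28733):
70293 = 2×28733 + 12827
28733 = 2×12827 + 3079
12827 = 4×3079 + 511
3079 = 6×511 + 13
511 = 39×13 + 4
13 = 3×4 + 1
4 = 4×1 + 0
gcd = 1, so the inverse exists. Back-substitute:
1 = 13 − 3·4
1 = −3·511 + 118·13
1 = 118·3079 − 711·511
1 = −711·12827 + 2962·3079
1 = 2962·28733 − 6635·12827
1 = −6635·70293 + 16232·28733
So 28733·16232 ≡ 1 (mod 70293).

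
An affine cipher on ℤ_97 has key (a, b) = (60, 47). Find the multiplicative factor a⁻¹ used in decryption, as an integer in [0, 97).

Extended Euclidean algorithm:
97 = 1*60 + 37
60 = 1*37 + 23
37 = 1*23 + 14
23 = 1*14 + 9
14 = 1*9 + 5
9 = 1*5 + 4
5 = 1*4 + 1
4 = 4*1 + 0
gcd = 1, so the inverse exists. Back-substitute:
1 = 5 − 4
1 = −9 + 2·5
1 = 2·14 − 3·9
1 = −3·23 + 5·14
1 = 5·37 − 8·23
1 = −8·60 + 13·37
1 = 13·97 − 21·60
So 60·(-21) ≡ 1 (mod 97), and -21 ≡ 76 (mod 97).

76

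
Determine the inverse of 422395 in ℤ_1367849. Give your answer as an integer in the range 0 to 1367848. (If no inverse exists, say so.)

1060795

gcd(1367849, 422395) by repeated division:
1367849 = 3*422395 + 100664
422395 = 4*100664 + 19739
100664 = 5*19739 + 1969
19739 = 10*1969 + 49
1969 = 40*49 + 9
49 = 5*9 + 4
9 = 2*4 + 1
4 = 4*1 + 0
Since gcd(422395, 1367849) = 1, back-substitute to write 1 as a combination:
1 = 9 − 2·4
1 = −2·49 + 11·9
1 = 11·1969 − 442·49
1 = −442·19739 + 4431·1969
1 = 4431·100664 − 22597·19739
1 = −22597·422395 + 94819·100664
1 = 94819·1367849 − 307054·422395
Thus 422395·(-307054) ≡ 1 (mod 1367849); reducing, -307054 mod 1367849 = 1060795.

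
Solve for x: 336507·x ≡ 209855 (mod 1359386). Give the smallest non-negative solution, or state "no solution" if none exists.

First find gcd(336507, 1359386):
1359386 = 4*336507 + 13358
336507 = 25*13358 + 2557
13358 = 5*2557 + 573
2557 = 4*573 + 265
573 = 2*265 + 43
265 = 6*43 + 7
43 = 6*7 + 1
7 = 7*1 + 0
gcd = 1, so a unique solution mod 1359386 exists.
Back-substitute for the Bézout coefficients:
1 = 43 − 6·7
1 = −6·265 + 37·43
1 = 37·573 − 80·265
1 = −80·2557 + 357·573
1 = 357·13358 − 1865·2557
1 = −1865·336507 + 46982·13358
1 = 46982·1359386 − 189793·336507
So 336507·(-189793) ≡ 1 (mod 1359386), giving 336507⁻¹ ≡ 1169593.
x ≡ 336507⁻¹·209855 ≡ 1169593·209855 ≡ 999785 (mod 1359386).

999785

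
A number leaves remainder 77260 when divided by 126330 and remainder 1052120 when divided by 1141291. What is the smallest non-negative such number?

75520277590

Write x = 77260 + 126330·k. Then 126330·k ≡ 1052120 − 77260 ≡ 974860 (mod 1141291).
Need 126330⁻¹ mod 1141291. Extended Euclid on (1141291, 126330):
1141291 = 9*126330 + 4321
126330 = 29*4321 + 1021
4321 = 4*1021 + 237
1021 = 4*237 + 73
237 = 3*73 + 18
73 = 4*18 + 1
18 = 18*1 + 0
Back-substitute:
1 = 73 − 4·18
1 = −4·237 + 13·73
1 = 13·1021 − 56·237
1 = −56·4321 + 237·1021
1 = 237·126330 − 6929·4321
1 = −6929·1141291 + 62598·126330
126330⁻¹ ≡ 62598 (mod 1141291), so k ≡ 62598·974860 ≡ 597801 (mod 1141291).
x = 77260 + 126330·597801 = 75520277590.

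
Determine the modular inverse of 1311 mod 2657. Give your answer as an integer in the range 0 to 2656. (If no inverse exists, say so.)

gcd(2657, 1311) by repeated division:
2657 = 2·1311 + 35
1311 = 37·35 + 16
35 = 2·16 + 3
16 = 5·3 + 1
3 = 3·1 + 0
The gcd is 1. Working backward:
1 = 16 − 5·3
1 = −5·35 + 11·16
1 = 11·1311 − 412·35
1 = −412·2657 + 835·1311
So 1311·835 ≡ 1 (mod 2657).

835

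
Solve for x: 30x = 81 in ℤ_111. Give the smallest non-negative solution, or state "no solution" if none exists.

36

First find gcd(30, 111):
111 = 3·30 + 21
30 = 1·21 + 9
21 = 2·9 + 3
9 = 3·3 + 0
gcd = 3 and 3 | 81, so solutions exist. Divide through by 3: 10x ≡ 27 (mod 37).
Now find 10⁻¹ mod 37:
37 = 3×10 + 7
10 = 1×7 + 3
7 = 2×3 + 1
3 = 3×1 + 0
Back-substitute:
1 = 7 − 2·3
1 = −2·10 + 3·7
1 = 3·37 − 11·10
So 10·(-11) ≡ 1 (mod 37), i.e. 10⁻¹ ≡ 26.
Then x ≡ 26·27 ≡ 36 (mod 37); the smallest non-negative solution is x = 36.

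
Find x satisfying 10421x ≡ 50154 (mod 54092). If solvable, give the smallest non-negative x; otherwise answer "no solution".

20046

First find gcd(10421, 54092):
54092 = 5·10421 + 1987
10421 = 5·1987 + 486
1987 = 4·486 + 43
486 = 11·43 + 13
43 = 3·13 + 4
13 = 3·4 + 1
4 = 4·1 + 0
gcd = 1, so a unique solution mod 54092 exists.
Back-substitute for the Bézout coefficients:
1 = 13 − 3·4
1 = −3·43 + 10·13
1 = 10·486 − 113·43
1 = −113·1987 + 462·486
1 = 462·10421 − 2423·1987
1 = −2423·54092 + 12577·10421
So 10421·(12577) ≡ 1 (mod 54092), giving 10421⁻¹ ≡ 12577.
x ≡ 10421⁻¹·50154 ≡ 12577·50154 ≡ 20046 (mod 54092).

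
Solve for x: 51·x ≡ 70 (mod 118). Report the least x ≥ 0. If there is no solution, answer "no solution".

6

First find gcd(51, 118):
118 = 2*51 + 16
51 = 3*16 + 3
16 = 5*3 + 1
3 = 3*1 + 0
gcd = 1, so a unique solution mod 118 exists.
Back-substitute for the Bézout coefficients:
1 = 16 − 5·3
1 = −5·51 + 16·16
1 = 16·118 − 37·51
So 51·(-37) ≡ 1 (mod 118), giving 51⁻¹ ≡ 81.
x ≡ 51⁻¹·70 ≡ 81·70 ≡ 6 (mod 118).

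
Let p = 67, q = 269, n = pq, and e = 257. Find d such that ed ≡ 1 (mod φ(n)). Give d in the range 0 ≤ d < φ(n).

2753

φ(n) = (p−1)(q−1) = 66·268 = 17688.
Need d with 257·d ≡ 1 (mod 17688). Apply the extended Euclidean algorithm:
17688 = 68*257 + 212
257 = 1*212 + 45
212 = 4*45 + 32
45 = 1*32 + 13
32 = 2*13 + 6
13 = 2*6 + 1
6 = 6*1 + 0
Back-substitute:
1 = 13 − 2·6
1 = −2·32 + 5·13
1 = 5·45 − 7·32
1 = −7·212 + 33·45
1 = 33·257 − 40·212
1 = −40·17688 + 2753·257
So 257·2753 ≡ 1 (mod 17688), hence d = 2753.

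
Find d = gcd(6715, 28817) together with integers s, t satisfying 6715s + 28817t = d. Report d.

Apply Euclid's algorithm to 28817 and 6715:
28817 = 4*6715 + 1957
6715 = 3*1957 + 844
1957 = 2*844 + 269
844 = 3*269 + 37
269 = 7*37 + 10
37 = 3*10 + 7
10 = 1*7 + 3
7 = 2*3 + 1
3 = 3*1 + 0
gcd(6715, 28817) = 1.
Back-substituting:
1 = 7 − 2·3
1 = −2·10 + 3·7
1 = 3·37 − 11·10
1 = −11·269 + 80·37
1 = 80·844 − 251·269
1 = −251·1957 + 582·844
1 = 582·6715 − 1997·1957
1 = −1997·28817 + 8570·6715
So 1 = (-1997)·28817 + (8570)·6715.

1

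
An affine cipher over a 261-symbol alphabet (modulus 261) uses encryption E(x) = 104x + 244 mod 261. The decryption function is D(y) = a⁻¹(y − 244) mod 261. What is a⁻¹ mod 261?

gcd(261, 104) by repeated division:
261 = 2×104 + 53
104 = 1×53 + 51
53 = 1×51 + 2
51 = 25×2 + 1
2 = 2×1 + 0
The gcd is 1. Working backward:
1 = 51 − 25·2
1 = −25·53 + 26·51
1 = 26·104 − 51·53
1 = −51·261 + 128·104
So 104·128 ≡ 1 (mod 261).

128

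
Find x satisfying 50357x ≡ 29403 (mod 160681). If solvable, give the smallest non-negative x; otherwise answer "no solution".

80231

First find gcd(50357, 160681):
160681 = 3×50357 + 9610
50357 = 5×9610 + 2307
9610 = 4×2307 + 382
2307 = 6×382 + 15
382 = 25×15 + 7
15 = 2×7 + 1
7 = 7×1 + 0
gcd = 1, so a unique solution mod 160681 exists.
Back-substitute for the Bézout coefficients:
1 = 15 − 2·7
1 = −2·382 + 51·15
1 = 51·2307 − 308·382
1 = −308·9610 + 1283·2307
1 = 1283·50357 − 6723·9610
1 = −6723·160681 + 21452·50357
So 50357·(21452) ≡ 1 (mod 160681), giving 50357⁻¹ ≡ 21452.
x ≡ 50357⁻¹·29403 ≡ 21452·29403 ≡ 80231 (mod 160681).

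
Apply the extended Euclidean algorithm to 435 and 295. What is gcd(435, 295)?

5

Repeated division:
435 = 1·295 + 140
295 = 2·140 + 15
140 = 9·15 + 5
15 = 3·5 + 0
gcd(435, 295) = 5.
Back-substituting:
5 = 140 − 9·15
5 = −9·295 + 19·140
5 = 19·435 − 28·295
So 5 = (19)·435 + (-28)·295.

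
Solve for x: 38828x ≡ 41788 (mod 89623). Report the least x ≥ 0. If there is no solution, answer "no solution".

First find gcd(38828, 89623):
89623 = 2*38828 + 11967
38828 = 3*11967 + 2927
11967 = 4*2927 + 259
2927 = 11*259 + 78
259 = 3*78 + 25
78 = 3*25 + 3
25 = 8*3 + 1
3 = 3*1 + 0
gcd = 1, so a unique solution mod 89623 exists.
Back-substitute for the Bézout coefficients:
1 = 25 − 8·3
1 = −8·78 + 25·25
1 = 25·259 − 83·78
1 = −83·2927 + 938·259
1 = 938·11967 − 3835·2927
1 = −3835·38828 + 12443·11967
1 = 12443·89623 − 28721·38828
So 38828·(-28721) ≡ 1 (mod 89623), giving 38828⁻¹ ≡ 60902.
x ≡ 38828⁻¹·41788 ≡ 60902·41788 ≡ 38068 (mod 89623).

38068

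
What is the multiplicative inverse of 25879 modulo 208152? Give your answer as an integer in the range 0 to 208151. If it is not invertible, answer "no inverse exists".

no inverse exists

Compute gcd(25879, 208152):
208152 = 8*25879 + 1120
25879 = 23*1120 + 119
1120 = 9*119 + 49
119 = 2*49 + 21
49 = 2*21 + 7
21 = 3*7 + 0
gcd(25879, 208152) = 7 ≠ 1, so 25879 has no multiplicative inverse modulo 208152.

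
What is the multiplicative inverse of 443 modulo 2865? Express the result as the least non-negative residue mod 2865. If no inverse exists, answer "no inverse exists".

692

Extended Euclidean algorithm:
2865 = 6*443 + 207
443 = 2*207 + 29
207 = 7*29 + 4
29 = 7*4 + 1
4 = 4*1 + 0
The gcd is 1. Working backward:
1 = 29 − 7·4
1 = −7·207 + 50·29
1 = 50·443 − 107·207
1 = −107·2865 + 692·443
So 443·692 ≡ 1 (mod 2865).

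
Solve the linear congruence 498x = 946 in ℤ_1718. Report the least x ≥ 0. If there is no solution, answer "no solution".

First find gcd(498, 1718):
1718 = 3×498 + 224
498 = 2×224 + 50
224 = 4×50 + 24
50 = 2×24 + 2
24 = 12×2 + 0
gcd = 2 and 2 | 946, so solutions exist. Divide through by 2: 249x ≡ 473 (mod 859).
Now find 249⁻¹ mod 859:
859 = 3·249 + 112
249 = 2·112 + 25
112 = 4·25 + 12
25 = 2·12 + 1
12 = 12·1 + 0
Back-substitute:
1 = 25 − 2·12
1 = −2·112 + 9·25
1 = 9·249 − 20·112
1 = −20·859 + 69·249
So 249⁻¹ ≡ 69 (mod 859).
Then x ≡ 69·473 ≡ 854 (mod 859); the smallest non-negative solution is x = 854.

854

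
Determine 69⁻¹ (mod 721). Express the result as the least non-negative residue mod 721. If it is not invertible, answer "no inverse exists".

209

Run Euclid on (721, 69):
721 = 10*69 + 31
69 = 2*31 + 7
31 = 4*7 + 3
7 = 2*3 + 1
3 = 3*1 + 0
The gcd is 1. Working backward:
1 = 7 − 2·3
1 = −2·31 + 9·7
1 = 9·69 − 20·31
1 = −20·721 + 209·69
So 69·209 ≡ 1 (mod 721).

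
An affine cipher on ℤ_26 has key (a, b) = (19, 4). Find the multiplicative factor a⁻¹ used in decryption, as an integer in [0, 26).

Extended Euclidean algorithm:
26 = 1·19 + 7
19 = 2·7 + 5
7 = 1·5 + 2
5 = 2·2 + 1
2 = 2·1 + 0
The gcd is 1. Working backward:
1 = 5 − 2·2
1 = −2·7 + 3·5
1 = 3·19 − 8·7
1 = −8·26 + 11·19
So 19·11 ≡ 1 (mod 26).

11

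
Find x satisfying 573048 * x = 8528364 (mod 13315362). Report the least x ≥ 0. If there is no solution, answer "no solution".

First find gcd(573048, 13315362):
13315362 = 23·573048 + 135258
573048 = 4·135258 + 32016
135258 = 4·32016 + 7194
32016 = 4·7194 + 3240
7194 = 2·3240 + 714
3240 = 4·714 + 384
714 = 1·384 + 330
384 = 1·330 + 54
330 = 6·54 + 6
54 = 9·6 + 0
gcd = 6 and 6 | 8528364, so solutions exist. Divide through by 6: 95508x ≡ 1421394 (mod 2219227).
Now find 95508⁻¹ mod 2219227:
2219227 = 23×95508 + 22543
95508 = 4×22543 + 5336
22543 = 4×5336 + 1199
5336 = 4×1199 + 540
1199 = 2×540 + 119
540 = 4×119 + 64
119 = 1×64 + 55
64 = 1×55 + 9
55 = 6×9 + 1
9 = 9×1 + 0
Back-substitute:
1 = 55 − 6·9
1 = −6·64 + 7·55
1 = 7·119 − 13·64
1 = −13·540 + 59·119
1 = 59·1199 − 131·540
1 = −131·5336 + 583·1199
1 = 583·22543 − 2463·5336
1 = −2463·95508 + 10435·22543
1 = 10435·2219227 − 242468·95508
So 95508·(-242468) ≡ 1 (mod 2219227), i.e. 95508⁻¹ ≡ 1976759.
Then x ≡ 1976759·1421394 ≡ 1173481 (mod 2219227); the smallest non-negative solution is x = 1173481.

1173481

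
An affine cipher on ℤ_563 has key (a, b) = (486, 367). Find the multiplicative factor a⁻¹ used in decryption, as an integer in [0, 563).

Run Euclid on (563, 486):
563 = 1×486 + 77
486 = 6×77 + 24
77 = 3×24 + 5
24 = 4×5 + 4
5 = 1×4 + 1
4 = 4×1 + 0
The gcd is 1. Working backward:
1 = 5 − 4
1 = −24 + 5·5
1 = 5·77 − 16·24
1 = −16·486 + 101·77
1 = 101·563 − 117·486
So 486·(-117) ≡ 1 (mod 563), and -117 ≡ 446 (mod 563).

446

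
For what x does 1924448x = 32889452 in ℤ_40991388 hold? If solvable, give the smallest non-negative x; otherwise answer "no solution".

First find gcd(1924448, 40991388):
40991388 = 21*1924448 + 577980
1924448 = 3*577980 + 190508
577980 = 3*190508 + 6456
190508 = 29*6456 + 3284
6456 = 1*3284 + 3172
3284 = 1*3172 + 112
3172 = 28*112 + 36
112 = 3*36 + 4
36 = 9*4 + 0
gcd = 4 and 4 | 32889452, so solutions exist. Divide through by 4: 481112x ≡ 8222363 (mod 10247847).
Now find 481112⁻¹ mod 10247847:
10247847 = 21·481112 + 144495
481112 = 3·144495 + 47627
144495 = 3·47627 + 1614
47627 = 29·1614 + 821
1614 = 1·821 + 793
821 = 1·793 + 28
793 = 28·28 + 9
28 = 3·9 + 1
9 = 9·1 + 0
Back-substitute:
1 = 28 − 3·9
1 = −3·793 + 85·28
1 = 85·821 − 88·793
1 = −88·1614 + 173·821
1 = 173·47627 − 5105·1614
1 = −5105·144495 + 15488·47627
1 = 15488·481112 − 51569·144495
1 = −51569·10247847 + 1098437·481112
So 481112⁻¹ ≡ 1098437 (mod 10247847).
Then x ≡ 1098437·8222363 ≡ 2502274 (mod 10247847); the smallest non-negative solution is x = 2502274.

2502274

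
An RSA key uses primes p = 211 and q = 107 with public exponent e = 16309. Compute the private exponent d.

2869

φ(n) = (p−1)(q−1) = 210·106 = 22260.
Need d with 16309·d ≡ 1 (mod 22260). Apply the extended Euclidean algorithm:
22260 = 1*16309 + 5951
16309 = 2*5951 + 4407
5951 = 1*4407 + 1544
4407 = 2*1544 + 1319
1544 = 1*1319 + 225
1319 = 5*225 + 194
225 = 1*194 + 31
194 = 6*31 + 8
31 = 3*8 + 7
8 = 1*7 + 1
7 = 7*1 + 0
Back-substitute:
1 = 8 − 7
1 = −31 + 4·8
1 = 4·194 − 25·31
1 = −25·225 + 29·194
1 = 29·1319 − 170·225
1 = −170·1544 + 199·1319
1 = 199·4407 − 568·1544
1 = −568·5951 + 767·4407
1 = 767·16309 − 2102·5951
1 = −2102·22260 + 2869·16309
So 16309·2869 ≡ 1 (mod 22260), hence d = 2869.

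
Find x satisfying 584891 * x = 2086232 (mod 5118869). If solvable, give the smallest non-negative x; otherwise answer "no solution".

First find gcd(584891, 5118869):
5118869 = 8×584891 + 439741
584891 = 1×439741 + 145150
439741 = 3×145150 + 4291
145150 = 33×4291 + 3547
4291 = 1×3547 + 744
3547 = 4×744 + 571
744 = 1×571 + 173
571 = 3×173 + 52
173 = 3×52 + 17
52 = 3×17 + 1
17 = 17×1 + 0
gcd = 1, so a unique solution mod 5118869 exists.
Back-substitute for the Bézout coefficients:
1 = 52 − 3·17
1 = −3·173 + 10·52
1 = 10·571 − 33·173
1 = −33·744 + 43·571
1 = 43·3547 − 205·744
1 = −205·4291 + 248·3547
1 = 248·145150 − 8389·4291
1 = −8389·439741 + 25415·145150
1 = 25415·584891 − 33804·439741
1 = −33804·5118869 + 295847·584891
So 584891·(295847) ≡ 1 (mod 5118869), giving 584891⁻¹ ≡ 295847.
x ≡ 584891⁻¹·2086232 ≡ 295847·2086232 ≡ 2967698 (mod 5118869).

2967698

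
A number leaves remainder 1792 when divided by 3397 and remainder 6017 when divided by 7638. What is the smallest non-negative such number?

4917251

Write x = 1792 + 3397·k. Then 3397·k ≡ 6017 − 1792 ≡ 4225 (mod 7638).
Need 3397⁻¹ mod 7638. Extended Euclid on (7638, 3397):
7638 = 2·3397 + 844
3397 = 4·844 + 21
844 = 40·21 + 4
21 = 5·4 + 1
4 = 4·1 + 0
Back-substitute:
1 = 21 − 5·4
1 = −5·844 + 201·21
1 = 201·3397 − 809·844
1 = −809·7638 + 1819·3397
3397⁻¹ ≡ 1819 (mod 7638), so k ≡ 1819·4225 ≡ 1447 (mod 7638).
x = 1792 + 3397·1447 = 4917251.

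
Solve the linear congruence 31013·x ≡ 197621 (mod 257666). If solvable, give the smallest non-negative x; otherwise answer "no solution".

First find gcd(31013, 257666):
257666 = 8×31013 + 9562
31013 = 3×9562 + 2327
9562 = 4×2327 + 254
2327 = 9×254 + 41
254 = 6×41 + 8
41 = 5×8 + 1
8 = 8×1 + 0
gcd = 1, so a unique solution mod 257666 exists.
Back-substitute for the Bézout coefficients:
1 = 41 − 5·8
1 = −5·254 + 31·41
1 = 31·2327 − 284·254
1 = −284·9562 + 1167·2327
1 = 1167·31013 − 3785·9562
1 = −3785·257666 + 31447·31013
So 31013·(31447) ≡ 1 (mod 257666), giving 31013⁻¹ ≡ 31447.
x ≡ 31013⁻¹·197621 ≡ 31447·197621 ≡ 198999 (mod 257666).

198999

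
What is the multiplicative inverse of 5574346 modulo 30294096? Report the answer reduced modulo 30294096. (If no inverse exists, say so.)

no inverse exists

Euclidean algorithm on 30294096, 5574346:
30294096 = 5·5574346 + 2422366
5574346 = 2·2422366 + 729614
2422366 = 3·729614 + 233524
729614 = 3·233524 + 29042
233524 = 8·29042 + 1188
29042 = 24·1188 + 530
1188 = 2·530 + 128
530 = 4·128 + 18
128 = 7·18 + 2
18 = 9·2 + 0
gcd(5574346, 30294096) = 2 ≠ 1, so 5574346 has no multiplicative inverse modulo 30294096.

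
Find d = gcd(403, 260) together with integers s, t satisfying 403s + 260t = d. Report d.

Apply Euclid's algorithm to 403 and 260:
403 = 1*260 + 143
260 = 1*143 + 117
143 = 1*117 + 26
117 = 4*26 + 13
26 = 2*13 + 0
gcd(403, 260) = 13.
Back-substituting:
13 = 117 − 4·26
13 = −4·143 + 5·117
13 = 5·260 − 9·143
13 = −9·403 + 14·260
So 13 = (-9)·403 + (14)·260.

13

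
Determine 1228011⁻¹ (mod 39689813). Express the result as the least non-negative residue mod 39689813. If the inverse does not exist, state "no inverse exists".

31695684

Extended Euclidean algorithm:
39689813 = 32×1228011 + 393461
1228011 = 3×393461 + 47628
393461 = 8×47628 + 12437
47628 = 3×12437 + 10317
12437 = 1×10317 + 2120
10317 = 4×2120 + 1837
2120 = 1×1837 + 283
1837 = 6×283 + 139
283 = 2×139 + 5
139 = 27×5 + 4
5 = 1×4 + 1
4 = 4×1 + 0
The gcd is 1. Working backward:
1 = 5 − 4
1 = −139 + 28·5
1 = 28·283 − 57·139
1 = −57·1837 + 370·283
1 = 370·2120 − 427·1837
1 = −427·10317 + 2078·2120
1 = 2078·12437 − 2505·10317
1 = −2505·47628 + 9593·12437
1 = 9593·393461 − 79249·47628
1 = −79249·1228011 + 247340·393461
1 = 247340·39689813 − 7994129·1228011
So 1228011·(-7994129) ≡ 1 (mod 39689813), and -7994129 ≡ 31695684 (mod 39689813).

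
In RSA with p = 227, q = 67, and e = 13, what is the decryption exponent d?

φ(n) = (p−1)(q−1) = 226·66 = 14916.
Need d with 13·d ≡ 1 (mod 14916). Apply the extended Euclidean algorithm:
14916 = 1147×13 + 5
13 = 2×5 + 3
5 = 1×3 + 2
3 = 1×2 + 1
2 = 2×1 + 0
Back-substitute:
1 = 3 − 2
1 = −5 + 2·3
1 = 2·13 − 5·5
1 = −5·14916 + 5737·13
So 13·5737 ≡ 1 (mod 14916), hence d = 5737.

5737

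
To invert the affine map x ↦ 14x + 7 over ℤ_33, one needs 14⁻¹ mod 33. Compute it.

Extended Euclidean algorithm:
33 = 2×14 + 5
14 = 2×5 + 4
5 = 1×4 + 1
4 = 4×1 + 0
The gcd is 1. Working backward:
1 = 5 − 4
1 = −14 + 3·5
1 = 3·33 − 7·14
Hence 14⁻¹ ≡ -7 ≡ 26 (mod 33).

26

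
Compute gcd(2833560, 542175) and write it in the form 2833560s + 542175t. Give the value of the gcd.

Repeated division:
2833560 = 5·542175 + 122685
542175 = 4·122685 + 51435
122685 = 2·51435 + 19815
51435 = 2·19815 + 11805
19815 = 1·11805 + 8010
11805 = 1·8010 + 3795
8010 = 2·3795 + 420
3795 = 9·420 + 15
420 = 28·15 + 0
gcd(2833560, 542175) = 15.
Working backward:
15 = 3795 − 9·420
15 = −9·8010 + 19·3795
15 = 19·11805 − 28·8010
15 = −28·19815 + 47·11805
15 = 47·51435 − 122·19815
15 = −122·122685 + 291·51435
15 = 291·542175 − 1286·122685
15 = −1286·2833560 + 6721·542175
So 15 = (-1286)·2833560 + (6721)·542175.

15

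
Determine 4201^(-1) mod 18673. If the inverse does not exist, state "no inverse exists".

14277

Run Euclid on (18673, 4201):
18673 = 4×4201 + 1869
4201 = 2×1869 + 463
1869 = 4×463 + 17
463 = 27×17 + 4
17 = 4×4 + 1
4 = 4×1 + 0
gcd = 1, so the inverse exists. Back-substitute:
1 = 17 − 4·4
1 = −4·463 + 109·17
1 = 109·1869 − 440·463
1 = −440·4201 + 989·1869
1 = 989·18673 − 4396·4201
So 4201·(-4396) ≡ 1 (mod 18673), and -4396 ≡ 14277 (mod 18673).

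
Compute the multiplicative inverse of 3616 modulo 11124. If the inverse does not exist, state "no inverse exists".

no inverse exists

Euclidean algorithm on 11124, 3616:
11124 = 3×3616 + 276
3616 = 13×276 + 28
276 = 9×28 + 24
28 = 1×24 + 4
24 = 6×4 + 0
Since gcd = 4 > 1, 3616 is not a unit mod 11124.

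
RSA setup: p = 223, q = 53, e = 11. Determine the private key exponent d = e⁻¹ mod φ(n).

φ(n) = (p−1)(q−1) = 222·52 = 11544.
Need d with 11·d ≡ 1 (mod 11544). Apply the extended Euclidean algorithm:
11544 = 1049·11 + 5
11 = 2·5 + 1
5 = 5·1 + 0
Back-substitute:
1 = 11 − 2·5
1 = −2·11544 + 2099·11
So 11·2099 ≡ 1 (mod 11544), hence d = 2099.

2099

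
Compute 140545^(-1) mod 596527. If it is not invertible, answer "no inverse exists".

576120

Apply the Euclidean algorithm to 596527 and 140545:
596527 = 4·140545 + 34347
140545 = 4·34347 + 3157
34347 = 10·3157 + 2777
3157 = 1·2777 + 380
2777 = 7·380 + 117
380 = 3·117 + 29
117 = 4·29 + 1
29 = 29·1 + 0
gcd = 1, so the inverse exists. Back-substitute:
1 = 117 − 4·29
1 = −4·380 + 13·117
1 = 13·2777 − 95·380
1 = −95·3157 + 108·2777
1 = 108·34347 − 1175·3157
1 = −1175·140545 + 4808·34347
1 = 4808·596527 − 20407·140545
Hence 140545⁻¹ ≡ -20407 ≡ 576120 (mod 596527).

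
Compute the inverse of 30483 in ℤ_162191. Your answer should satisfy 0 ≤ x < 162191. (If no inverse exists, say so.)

gcd(162191, 30483) by repeated division:
162191 = 5·30483 + 9776
30483 = 3·9776 + 1155
9776 = 8·1155 + 536
1155 = 2·536 + 83
536 = 6·83 + 38
83 = 2·38 + 7
38 = 5·7 + 3
7 = 2·3 + 1
3 = 3·1 + 0
The gcd is 1. Working backward:
1 = 7 − 2·3
1 = −2·38 + 11·7
1 = 11·83 − 24·38
1 = −24·536 + 155·83
1 = 155·1155 − 334·536
1 = −334·9776 + 2827·1155
1 = 2827·30483 − 8815·9776
1 = −8815·162191 + 46902·30483
So 30483·46902 ≡ 1 (mod 162191).

46902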